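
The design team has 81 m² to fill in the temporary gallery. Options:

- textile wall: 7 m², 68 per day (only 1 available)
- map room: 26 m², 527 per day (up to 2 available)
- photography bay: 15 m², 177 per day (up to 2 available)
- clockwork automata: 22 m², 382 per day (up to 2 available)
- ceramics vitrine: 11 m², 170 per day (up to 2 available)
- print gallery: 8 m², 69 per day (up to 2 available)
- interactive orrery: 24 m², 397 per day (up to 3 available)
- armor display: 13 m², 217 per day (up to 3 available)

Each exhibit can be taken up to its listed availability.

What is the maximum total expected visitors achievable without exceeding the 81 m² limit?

1504

Best packing: textile wall + 2×map room + clockwork automata — 81 m², 1504 total.
Nothing else within 81 m² beats 1504.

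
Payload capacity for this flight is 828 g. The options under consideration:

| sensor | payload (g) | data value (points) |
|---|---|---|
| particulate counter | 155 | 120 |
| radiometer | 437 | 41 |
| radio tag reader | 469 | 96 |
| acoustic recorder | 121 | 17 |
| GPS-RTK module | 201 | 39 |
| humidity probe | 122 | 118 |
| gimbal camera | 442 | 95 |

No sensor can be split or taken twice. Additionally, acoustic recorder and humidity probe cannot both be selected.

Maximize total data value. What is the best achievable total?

334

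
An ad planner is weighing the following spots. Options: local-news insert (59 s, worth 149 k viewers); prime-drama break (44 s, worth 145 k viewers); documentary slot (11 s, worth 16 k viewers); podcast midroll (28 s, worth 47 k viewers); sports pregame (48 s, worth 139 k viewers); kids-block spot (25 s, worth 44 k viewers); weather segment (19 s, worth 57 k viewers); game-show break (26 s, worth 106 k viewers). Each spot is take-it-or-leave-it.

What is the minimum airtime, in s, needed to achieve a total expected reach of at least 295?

Look for the lowest-airtime combination reaching 295.
prime-drama break + weather segment + game-show break: 308 expected reach at 89 s.
Any bundle with less than 89 s falls short of 295.

89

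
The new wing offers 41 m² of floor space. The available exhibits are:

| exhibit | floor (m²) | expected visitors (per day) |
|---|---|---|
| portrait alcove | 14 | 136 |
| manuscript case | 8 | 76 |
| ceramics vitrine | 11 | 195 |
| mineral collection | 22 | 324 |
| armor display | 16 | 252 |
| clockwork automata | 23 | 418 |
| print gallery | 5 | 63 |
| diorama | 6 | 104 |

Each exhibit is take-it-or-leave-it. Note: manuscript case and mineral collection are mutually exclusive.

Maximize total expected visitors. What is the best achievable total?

By expected visitors per m²: clockwork automata 18.17, ceramics vitrine 17.73, diorama 17.33 lead.
Best packing: ceramics vitrine + clockwork automata + diorama — 40 m², 717 total.

717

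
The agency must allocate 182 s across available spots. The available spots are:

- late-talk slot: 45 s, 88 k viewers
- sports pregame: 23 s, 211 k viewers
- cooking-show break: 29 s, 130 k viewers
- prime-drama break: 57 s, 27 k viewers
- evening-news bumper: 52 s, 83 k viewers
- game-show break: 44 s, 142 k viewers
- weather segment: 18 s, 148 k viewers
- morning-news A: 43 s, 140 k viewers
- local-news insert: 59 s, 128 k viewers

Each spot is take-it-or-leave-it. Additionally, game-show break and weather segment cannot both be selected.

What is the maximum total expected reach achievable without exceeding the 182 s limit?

Sports pregame + cooking-show break + weather segment + morning-news A + local-news insert uses 172 of the 182 s and totals 757.

757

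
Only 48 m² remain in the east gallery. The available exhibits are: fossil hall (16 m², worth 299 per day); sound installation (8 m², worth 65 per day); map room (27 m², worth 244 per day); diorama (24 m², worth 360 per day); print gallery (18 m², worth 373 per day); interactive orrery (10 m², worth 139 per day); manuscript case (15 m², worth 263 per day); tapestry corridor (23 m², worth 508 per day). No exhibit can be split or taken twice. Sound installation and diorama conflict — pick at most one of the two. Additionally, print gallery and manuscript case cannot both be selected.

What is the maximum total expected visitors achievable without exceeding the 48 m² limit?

Density check — tapestry corridor 22.09, print gallery 20.72, fossil hall 18.69 are the best per m².
A density-first pass picks print gallery + tapestry corridor — 881 at 41 m².
The 18 m² tied up in print gallery is better spent on interactive orrery + manuscript case — total rises to 910 (48 m²).
Nothing else feasible within 48 m² beats 910.

910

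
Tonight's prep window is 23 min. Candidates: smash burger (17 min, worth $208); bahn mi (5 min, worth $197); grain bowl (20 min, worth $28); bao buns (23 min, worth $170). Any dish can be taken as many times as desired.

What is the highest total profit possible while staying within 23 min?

Density check — bahn mi 39.40, smash burger 12.24, bao buns 7.39, grain bowl 1.40 are the best per min.
4×bahn mi uses 20 of the 23 min and totals 788.

788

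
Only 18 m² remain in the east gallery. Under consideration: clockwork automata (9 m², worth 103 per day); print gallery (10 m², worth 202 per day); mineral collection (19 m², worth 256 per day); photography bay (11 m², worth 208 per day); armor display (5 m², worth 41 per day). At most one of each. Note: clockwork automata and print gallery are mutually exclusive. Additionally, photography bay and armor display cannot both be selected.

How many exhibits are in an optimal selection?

Best achievable expected visitors is 243.
One optimal bundle: print gallery + armor display (15 m²).
Every optimal selection uses 2 exhibits.

2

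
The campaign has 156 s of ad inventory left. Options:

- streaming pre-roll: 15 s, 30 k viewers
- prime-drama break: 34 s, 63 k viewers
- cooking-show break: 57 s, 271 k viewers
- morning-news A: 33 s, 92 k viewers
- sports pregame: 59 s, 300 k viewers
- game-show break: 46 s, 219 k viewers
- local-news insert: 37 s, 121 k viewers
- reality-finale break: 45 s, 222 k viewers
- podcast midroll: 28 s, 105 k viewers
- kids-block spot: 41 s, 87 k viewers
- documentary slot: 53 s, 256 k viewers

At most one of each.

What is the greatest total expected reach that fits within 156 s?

749

A density-first pass picks sports pregame + game-show break + reality-finale break — 741 at 150 s.
Replace sports pregame and game-show break with cooking-show break + documentary slot: the trade gains 8 net, giving 749 at 155 s.
Every other selection either busts 156 s or fails to beat 749.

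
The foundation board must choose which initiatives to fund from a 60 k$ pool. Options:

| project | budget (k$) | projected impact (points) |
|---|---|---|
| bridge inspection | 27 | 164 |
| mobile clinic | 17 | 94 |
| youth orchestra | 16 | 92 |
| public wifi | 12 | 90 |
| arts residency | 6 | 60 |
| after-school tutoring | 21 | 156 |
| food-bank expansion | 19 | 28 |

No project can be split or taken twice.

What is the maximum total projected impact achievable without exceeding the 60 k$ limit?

A density-first pass picks youth orchestra + public wifi + arts residency + after-school tutoring — 398 at 55 k$.
The 22 k$ tied up in youth orchestra and arts residency is better spent on bridge inspection — total rises to 410 (60 k$).

410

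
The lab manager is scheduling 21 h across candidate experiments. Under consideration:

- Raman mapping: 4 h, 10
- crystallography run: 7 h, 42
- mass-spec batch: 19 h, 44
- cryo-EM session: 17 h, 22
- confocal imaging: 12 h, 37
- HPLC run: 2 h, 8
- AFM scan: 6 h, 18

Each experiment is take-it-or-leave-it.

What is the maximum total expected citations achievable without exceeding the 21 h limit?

87

Best packing: crystallography run + confocal imaging + HPLC run — 21 h, 87 total.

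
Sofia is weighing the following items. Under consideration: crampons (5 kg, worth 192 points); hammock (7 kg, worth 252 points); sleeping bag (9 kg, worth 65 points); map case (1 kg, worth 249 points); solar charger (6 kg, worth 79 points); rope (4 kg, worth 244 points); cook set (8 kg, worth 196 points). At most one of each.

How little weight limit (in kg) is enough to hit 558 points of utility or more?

10

Need the lightest bundle worth ≥ 558.
Taking crampons + map case + rope gives 685 (≥ 558) for 10 kg.
Below 10 kg the best achievable stays under 558.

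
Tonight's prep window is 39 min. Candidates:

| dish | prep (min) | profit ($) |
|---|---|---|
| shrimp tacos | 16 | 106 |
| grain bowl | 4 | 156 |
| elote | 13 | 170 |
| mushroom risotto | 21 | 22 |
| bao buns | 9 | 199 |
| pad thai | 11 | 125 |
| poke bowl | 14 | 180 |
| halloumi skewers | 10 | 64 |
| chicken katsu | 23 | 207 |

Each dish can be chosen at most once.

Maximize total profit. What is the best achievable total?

Greedy by ratio would take grain bowl + elote + bao buns + pad thai: 37 min used, total 650.
Replace elote with poke bowl: the trade gains 10 net, giving 660 at 38 min.

660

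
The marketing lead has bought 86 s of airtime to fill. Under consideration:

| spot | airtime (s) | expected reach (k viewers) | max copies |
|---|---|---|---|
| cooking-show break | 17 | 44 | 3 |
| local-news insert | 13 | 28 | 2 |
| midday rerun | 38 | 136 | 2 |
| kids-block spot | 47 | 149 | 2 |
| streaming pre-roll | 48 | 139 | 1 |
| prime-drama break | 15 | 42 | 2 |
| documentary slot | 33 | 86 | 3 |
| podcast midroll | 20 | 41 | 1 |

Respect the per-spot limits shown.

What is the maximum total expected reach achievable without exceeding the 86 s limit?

Greedy by ratio would take 2×midday rerun: 76 s used, total 272.
Dropping midday rerun frees 38 s; slotting in kids-block spot (47 s) lifts the total to 285 at 85 s.

285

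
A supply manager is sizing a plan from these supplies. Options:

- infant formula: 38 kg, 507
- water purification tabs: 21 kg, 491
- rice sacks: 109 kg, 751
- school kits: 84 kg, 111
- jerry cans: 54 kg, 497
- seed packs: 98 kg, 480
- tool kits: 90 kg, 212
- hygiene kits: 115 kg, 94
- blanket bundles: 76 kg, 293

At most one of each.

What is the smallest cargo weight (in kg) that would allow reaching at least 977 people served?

59

Look for the lowest-cargo combination reaching 977.
infant formula + water purification tabs reaches 998 using 59 kg.
Any bundle with less than 59 kg falls short of 977.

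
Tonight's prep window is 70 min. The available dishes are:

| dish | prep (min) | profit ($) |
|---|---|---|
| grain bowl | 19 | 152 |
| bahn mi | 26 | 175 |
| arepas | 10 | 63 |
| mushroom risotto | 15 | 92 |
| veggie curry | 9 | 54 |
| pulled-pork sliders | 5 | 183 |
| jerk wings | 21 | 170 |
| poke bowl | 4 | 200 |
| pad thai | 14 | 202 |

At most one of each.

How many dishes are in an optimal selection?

5

The maximum profit within 70 min is 930.
bahn mi + pulled-pork sliders + jerk wings + poke bowl + pad thai hits 930 at 70 min.
Any selection reaching 930 contains exactly 5 dishes.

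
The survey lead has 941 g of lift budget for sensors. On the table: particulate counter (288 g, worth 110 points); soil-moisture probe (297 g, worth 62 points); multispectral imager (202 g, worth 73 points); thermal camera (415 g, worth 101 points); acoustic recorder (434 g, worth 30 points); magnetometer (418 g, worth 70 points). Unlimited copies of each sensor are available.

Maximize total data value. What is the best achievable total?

330

Best packing: 3×particulate counter — 864 g, 330 total.
That's the maximum — no swap from here does better than 330.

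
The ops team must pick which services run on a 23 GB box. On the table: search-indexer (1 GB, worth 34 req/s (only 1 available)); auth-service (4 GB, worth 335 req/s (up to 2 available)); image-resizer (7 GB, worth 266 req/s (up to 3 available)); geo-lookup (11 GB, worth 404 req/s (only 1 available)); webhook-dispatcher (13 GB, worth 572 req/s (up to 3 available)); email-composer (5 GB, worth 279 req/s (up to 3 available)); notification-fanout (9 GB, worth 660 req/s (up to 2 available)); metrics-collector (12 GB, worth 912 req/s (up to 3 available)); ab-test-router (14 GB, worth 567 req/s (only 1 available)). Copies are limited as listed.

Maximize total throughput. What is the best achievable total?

Density check — auth-service 83.75, metrics-collector 76.00, notification-fanout 73.33, email-composer 55.80 are the best per GB.
The ratio heuristic lands on search-indexer + 2×auth-service + metrics-collector (1616) but leaves 2 GB idle.
Dropping auth-service and metrics-collector frees 16 GB; slotting in 2×notification-fanout (18 GB) lifts the total to 1689 at 23 GB.
Nothing else within 23 GB beats 1689.

1689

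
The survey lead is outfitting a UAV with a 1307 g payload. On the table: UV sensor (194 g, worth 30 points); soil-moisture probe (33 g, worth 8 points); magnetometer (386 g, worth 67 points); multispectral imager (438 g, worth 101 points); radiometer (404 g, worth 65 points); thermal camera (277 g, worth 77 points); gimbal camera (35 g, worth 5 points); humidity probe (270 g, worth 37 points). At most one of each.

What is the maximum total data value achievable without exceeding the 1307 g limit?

Taking the top-ratio sensors first gives soil-moisture probe + magnetometer + multispectral imager + thermal camera + gimbal camera for 258 (1169 g).
Dropping soil-moisture probe and gimbal camera frees 68 g; slotting in UV sensor (194 g) lifts the total to 275 at 1295 g.

275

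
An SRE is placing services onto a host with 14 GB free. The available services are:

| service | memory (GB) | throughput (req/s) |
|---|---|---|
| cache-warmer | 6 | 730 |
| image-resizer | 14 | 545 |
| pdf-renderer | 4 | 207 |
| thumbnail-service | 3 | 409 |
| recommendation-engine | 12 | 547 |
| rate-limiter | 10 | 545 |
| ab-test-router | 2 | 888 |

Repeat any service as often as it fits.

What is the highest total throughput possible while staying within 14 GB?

Best packing: 7×ab-test-router — 14 GB, 6216 total.
That's the maximum — no swap from here does better than 6216.

6216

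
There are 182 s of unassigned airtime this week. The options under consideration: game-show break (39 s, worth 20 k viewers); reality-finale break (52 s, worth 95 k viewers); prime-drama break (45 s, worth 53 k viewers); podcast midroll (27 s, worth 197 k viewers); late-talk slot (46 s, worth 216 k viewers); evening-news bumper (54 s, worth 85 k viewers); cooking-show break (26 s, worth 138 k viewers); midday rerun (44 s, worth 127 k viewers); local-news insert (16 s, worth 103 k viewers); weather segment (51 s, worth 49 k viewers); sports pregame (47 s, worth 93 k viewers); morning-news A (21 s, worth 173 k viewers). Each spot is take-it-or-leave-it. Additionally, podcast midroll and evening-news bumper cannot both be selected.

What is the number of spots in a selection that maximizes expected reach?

6

Optimal total is 954.
For example podcast midroll + late-talk slot + cooking-show break + midday rerun + local-news insert + morning-news A achieves it, using 180 s.
Every optimal selection uses 6 spots.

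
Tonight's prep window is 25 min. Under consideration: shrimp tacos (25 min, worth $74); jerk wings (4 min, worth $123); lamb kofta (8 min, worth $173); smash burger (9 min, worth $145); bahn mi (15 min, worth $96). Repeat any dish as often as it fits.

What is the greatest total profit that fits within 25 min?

By profit per min: jerk wings 30.75, lamb kofta 21.62, smash burger 16.11 lead.
Best packing: 6×jerk wings — 24 min, 738 total.

738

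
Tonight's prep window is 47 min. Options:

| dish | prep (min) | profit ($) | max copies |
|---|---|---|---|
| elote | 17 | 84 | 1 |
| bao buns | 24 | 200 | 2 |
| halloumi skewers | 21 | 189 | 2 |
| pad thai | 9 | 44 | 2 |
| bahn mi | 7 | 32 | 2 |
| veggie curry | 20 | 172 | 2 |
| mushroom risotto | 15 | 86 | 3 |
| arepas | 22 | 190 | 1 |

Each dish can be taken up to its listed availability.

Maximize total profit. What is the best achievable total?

By profit per min: halloumi skewers 9.00, arepas 8.64, veggie curry 8.60 lead.
Filling by ratio: 2×halloumi skewers for 378, with 5 min left unused.
The 42 min tied up in 2×halloumi skewers is better spent on bao buns + arepas — total rises to 390 (46 min).
Every other selection either busts 47 min or exceeds an availability limit or fails to beat 390.

390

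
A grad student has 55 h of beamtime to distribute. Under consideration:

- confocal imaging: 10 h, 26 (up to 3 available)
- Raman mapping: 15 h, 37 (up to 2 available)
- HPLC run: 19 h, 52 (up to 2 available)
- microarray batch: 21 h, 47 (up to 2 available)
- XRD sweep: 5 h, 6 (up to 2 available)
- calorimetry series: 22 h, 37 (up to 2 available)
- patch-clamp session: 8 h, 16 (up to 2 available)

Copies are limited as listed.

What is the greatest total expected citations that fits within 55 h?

141

Density check — HPLC run 2.74, confocal imaging 2.60, Raman mapping 2.47, microarray batch 2.24 are the best per h.
Filling by ratio: confocal imaging + 2×HPLC run + XRD sweep for 136, with 2 h left unused.
The 15 h tied up in confocal imaging and XRD sweep is better spent on Raman mapping — total rises to 141 (53 h).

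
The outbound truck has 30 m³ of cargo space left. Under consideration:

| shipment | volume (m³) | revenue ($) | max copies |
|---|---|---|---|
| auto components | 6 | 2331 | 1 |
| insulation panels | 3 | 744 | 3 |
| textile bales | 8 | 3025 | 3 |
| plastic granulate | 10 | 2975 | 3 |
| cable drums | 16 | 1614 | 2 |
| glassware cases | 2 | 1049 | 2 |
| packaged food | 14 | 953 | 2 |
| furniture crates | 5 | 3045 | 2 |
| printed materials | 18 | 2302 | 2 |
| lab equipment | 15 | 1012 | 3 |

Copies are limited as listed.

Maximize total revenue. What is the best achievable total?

The ratio heuristic lands on auto components + textile bales + 2×glassware cases + 2×furniture crates (13544) but leaves 2 m³ idle.
The 6 m³ tied up in auto components is better spent on textile bales — total rises to 14238 (30 m³).

14238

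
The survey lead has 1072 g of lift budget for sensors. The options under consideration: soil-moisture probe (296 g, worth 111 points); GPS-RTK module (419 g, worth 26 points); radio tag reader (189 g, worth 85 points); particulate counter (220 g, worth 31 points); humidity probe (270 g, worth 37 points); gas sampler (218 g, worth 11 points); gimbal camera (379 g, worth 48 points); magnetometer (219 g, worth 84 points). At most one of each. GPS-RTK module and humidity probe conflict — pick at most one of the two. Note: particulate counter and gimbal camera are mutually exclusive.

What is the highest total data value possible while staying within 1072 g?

317

Density check — radio tag reader 0.45, magnetometer 0.38, soil-moisture probe 0.38, particulate counter 0.14 are the best per g.
Filling by ratio: soil-moisture probe + radio tag reader + particulate counter + magnetometer for 311, with 148 g left unused.
Dropping particulate counter frees 220 g; slotting in humidity probe (270 g) lifts the total to 317 at 974 g.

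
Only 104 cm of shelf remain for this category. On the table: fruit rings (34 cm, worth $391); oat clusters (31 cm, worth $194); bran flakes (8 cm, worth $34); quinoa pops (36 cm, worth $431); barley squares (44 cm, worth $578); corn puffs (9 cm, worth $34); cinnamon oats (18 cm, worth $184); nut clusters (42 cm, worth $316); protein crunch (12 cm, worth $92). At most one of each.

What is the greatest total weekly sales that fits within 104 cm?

1193

The ratio ordering already packs tightly: quinoa pops + barley squares + cinnamon oats, 98 cm, 1193.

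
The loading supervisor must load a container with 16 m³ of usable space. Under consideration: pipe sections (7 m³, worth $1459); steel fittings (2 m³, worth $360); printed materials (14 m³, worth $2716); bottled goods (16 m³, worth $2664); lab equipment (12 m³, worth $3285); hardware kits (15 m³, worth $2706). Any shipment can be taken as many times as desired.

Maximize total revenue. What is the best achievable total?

Taking 2×steel fittings + lab equipment: 16 m³ used, 4005 in revenue.
No other feasible combination exceeds 4005.

4005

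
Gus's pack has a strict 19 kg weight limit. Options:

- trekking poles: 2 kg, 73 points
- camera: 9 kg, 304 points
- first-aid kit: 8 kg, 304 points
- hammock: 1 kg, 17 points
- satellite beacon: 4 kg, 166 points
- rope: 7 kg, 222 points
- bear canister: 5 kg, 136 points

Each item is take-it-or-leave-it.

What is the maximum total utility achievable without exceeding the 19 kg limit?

Greedy by ratio would take trekking poles + first-aid kit + satellite beacon + bear canister: 19 kg used, total 679.
Replace trekking poles and bear canister with rope: the trade gains 13 net, giving 692 at 19 kg.
Runner-up trekking poles + camera + first-aid kit tops out at 681.

692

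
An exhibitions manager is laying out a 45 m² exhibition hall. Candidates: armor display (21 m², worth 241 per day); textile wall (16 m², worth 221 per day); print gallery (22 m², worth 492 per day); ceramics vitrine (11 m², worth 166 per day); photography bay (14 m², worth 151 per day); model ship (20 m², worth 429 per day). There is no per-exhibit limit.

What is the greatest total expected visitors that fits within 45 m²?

984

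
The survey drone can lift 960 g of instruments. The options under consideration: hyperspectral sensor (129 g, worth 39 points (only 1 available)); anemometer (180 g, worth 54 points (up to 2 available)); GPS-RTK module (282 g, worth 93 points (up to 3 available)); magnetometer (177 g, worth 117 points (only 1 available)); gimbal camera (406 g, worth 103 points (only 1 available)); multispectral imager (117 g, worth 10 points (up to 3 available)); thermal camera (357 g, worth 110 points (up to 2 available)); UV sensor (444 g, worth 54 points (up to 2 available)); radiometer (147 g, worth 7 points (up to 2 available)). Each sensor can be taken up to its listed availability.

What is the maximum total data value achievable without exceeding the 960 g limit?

The ratio heuristic lands on hyperspectral sensor + 2×GPS-RTK module + magnetometer (342) but leaves 90 g idle.
Dropping GPS-RTK module frees 282 g; slotting in thermal camera (357 g) lifts the total to 359 at 945 g.
The spare 15 g is too small for any remaining sensor, and no exchange beats 359.

359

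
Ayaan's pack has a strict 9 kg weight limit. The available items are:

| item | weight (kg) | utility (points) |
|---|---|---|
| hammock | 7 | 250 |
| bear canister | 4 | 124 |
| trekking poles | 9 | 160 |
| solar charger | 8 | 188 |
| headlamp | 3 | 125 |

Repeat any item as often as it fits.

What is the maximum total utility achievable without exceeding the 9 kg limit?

375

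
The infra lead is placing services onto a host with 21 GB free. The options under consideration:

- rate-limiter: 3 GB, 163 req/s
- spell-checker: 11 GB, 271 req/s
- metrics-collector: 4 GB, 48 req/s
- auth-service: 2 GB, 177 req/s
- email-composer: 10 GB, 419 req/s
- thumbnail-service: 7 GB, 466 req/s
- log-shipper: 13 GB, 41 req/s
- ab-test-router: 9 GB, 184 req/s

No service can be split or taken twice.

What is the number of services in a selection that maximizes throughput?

3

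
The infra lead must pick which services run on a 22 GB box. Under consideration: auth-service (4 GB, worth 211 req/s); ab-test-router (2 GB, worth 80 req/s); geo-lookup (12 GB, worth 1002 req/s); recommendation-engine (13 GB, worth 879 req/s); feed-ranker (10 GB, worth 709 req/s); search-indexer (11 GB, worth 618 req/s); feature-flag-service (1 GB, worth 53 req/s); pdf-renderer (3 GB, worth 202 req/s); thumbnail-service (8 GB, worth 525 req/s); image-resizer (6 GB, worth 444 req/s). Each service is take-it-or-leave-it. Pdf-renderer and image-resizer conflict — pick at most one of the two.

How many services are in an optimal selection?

Optimal total is 1711.
One optimal bundle: geo-lookup + feed-ranker (22 GB).
All optima have 2 services.

2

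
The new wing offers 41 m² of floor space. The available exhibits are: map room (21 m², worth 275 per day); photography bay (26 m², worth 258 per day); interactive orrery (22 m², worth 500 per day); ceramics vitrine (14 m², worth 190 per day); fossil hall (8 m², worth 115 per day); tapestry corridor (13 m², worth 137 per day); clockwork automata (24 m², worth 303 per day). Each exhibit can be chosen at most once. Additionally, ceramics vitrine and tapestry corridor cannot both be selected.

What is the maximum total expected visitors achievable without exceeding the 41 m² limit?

690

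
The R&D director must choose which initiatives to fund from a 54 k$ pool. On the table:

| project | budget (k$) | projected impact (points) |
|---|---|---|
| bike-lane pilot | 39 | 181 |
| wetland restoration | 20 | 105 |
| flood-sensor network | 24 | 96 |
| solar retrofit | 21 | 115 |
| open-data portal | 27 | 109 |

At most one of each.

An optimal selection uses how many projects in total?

2

Optimal total is 224.
solar retrofit + open-data portal hits 224 at 48 k$.
All optima have 2 projects.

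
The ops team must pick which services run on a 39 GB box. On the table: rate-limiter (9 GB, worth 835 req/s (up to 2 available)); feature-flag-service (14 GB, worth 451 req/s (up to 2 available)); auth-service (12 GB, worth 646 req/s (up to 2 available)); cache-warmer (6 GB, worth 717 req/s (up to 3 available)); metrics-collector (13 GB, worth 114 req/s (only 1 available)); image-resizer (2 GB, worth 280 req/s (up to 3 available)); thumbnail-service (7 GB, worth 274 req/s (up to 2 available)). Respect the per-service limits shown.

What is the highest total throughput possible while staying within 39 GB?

4101

A density-first pass picks rate-limiter + 3×cache-warmer + 3×image-resizer — 3826 at 33 GB.
Dropping 2×image-resizer frees 4 GB; slotting in rate-limiter (9 GB) lifts the total to 4101 at 38 GB.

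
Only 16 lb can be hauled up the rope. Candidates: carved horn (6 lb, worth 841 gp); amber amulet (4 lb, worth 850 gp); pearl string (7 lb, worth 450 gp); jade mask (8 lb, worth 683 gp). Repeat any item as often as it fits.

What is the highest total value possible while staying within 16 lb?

3400

Density check — amber amulet 212.50, carved horn 140.17, jade mask 85.38, pearl string 64.29 are the best per lb.
4×amber amulet uses 16 of the 16 lb and totals 3400.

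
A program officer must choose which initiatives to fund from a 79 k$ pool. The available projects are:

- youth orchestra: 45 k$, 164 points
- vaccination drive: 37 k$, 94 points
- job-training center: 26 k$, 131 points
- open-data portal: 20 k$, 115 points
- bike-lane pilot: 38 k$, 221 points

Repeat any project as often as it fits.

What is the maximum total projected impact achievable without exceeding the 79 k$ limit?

451

Ranking by ratio (projected impact/k$): bike-lane pilot 5.82, open-data portal 5.75, job-training center 5.04.
A density-first pass picks 2×bike-lane pilot — 442 at 76 k$.
Dropping bike-lane pilot frees 38 k$; slotting in 2×open-data portal (40 k$) lifts the total to 451 at 78 k$.
Every other selection either busts 79 k$ or fails to beat 451.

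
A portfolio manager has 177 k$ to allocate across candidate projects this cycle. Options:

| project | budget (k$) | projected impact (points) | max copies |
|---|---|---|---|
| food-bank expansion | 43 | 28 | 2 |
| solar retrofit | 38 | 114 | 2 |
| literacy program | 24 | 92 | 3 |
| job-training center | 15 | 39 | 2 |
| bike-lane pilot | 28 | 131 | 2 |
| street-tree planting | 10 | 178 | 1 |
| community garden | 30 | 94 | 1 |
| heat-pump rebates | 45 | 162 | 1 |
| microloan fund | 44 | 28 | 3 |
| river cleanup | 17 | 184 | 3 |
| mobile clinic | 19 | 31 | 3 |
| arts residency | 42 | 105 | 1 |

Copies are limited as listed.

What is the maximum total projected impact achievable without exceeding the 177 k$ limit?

1193

Density check — street-tree planting 17.80, river cleanup 10.82, bike-lane pilot 4.68, literacy program 3.83 are the best per k$.
Greedy by ratio would take 2×literacy program + 2×bike-lane pilot + street-tree planting + 3×river cleanup: 165 k$ used, total 1176.
The 48 k$ tied up in 2×literacy program is better spent on job-training center + heat-pump rebates — total rises to 1193 (177 k$).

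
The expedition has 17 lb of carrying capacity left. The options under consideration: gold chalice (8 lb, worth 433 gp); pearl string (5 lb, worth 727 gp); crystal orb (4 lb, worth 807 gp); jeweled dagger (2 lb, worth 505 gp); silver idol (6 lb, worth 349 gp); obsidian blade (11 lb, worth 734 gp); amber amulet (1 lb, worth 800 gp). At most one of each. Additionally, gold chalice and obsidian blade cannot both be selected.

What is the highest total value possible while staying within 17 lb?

2839

Pearl string + crystal orb + jeweled dagger + amber amulet uses 12 of the 17 lb and totals 2839.
No other feasible combination exceeds 2839.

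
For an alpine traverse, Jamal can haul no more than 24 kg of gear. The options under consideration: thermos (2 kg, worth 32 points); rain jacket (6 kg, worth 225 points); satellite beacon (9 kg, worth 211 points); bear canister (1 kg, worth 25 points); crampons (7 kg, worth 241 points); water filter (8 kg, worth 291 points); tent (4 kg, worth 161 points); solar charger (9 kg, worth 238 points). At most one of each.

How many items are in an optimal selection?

5

Best achievable utility is 814.
For example thermos + rain jacket + bear canister + crampons + water filter achieves it, using 24 kg.
Every optimal selection uses 5 items.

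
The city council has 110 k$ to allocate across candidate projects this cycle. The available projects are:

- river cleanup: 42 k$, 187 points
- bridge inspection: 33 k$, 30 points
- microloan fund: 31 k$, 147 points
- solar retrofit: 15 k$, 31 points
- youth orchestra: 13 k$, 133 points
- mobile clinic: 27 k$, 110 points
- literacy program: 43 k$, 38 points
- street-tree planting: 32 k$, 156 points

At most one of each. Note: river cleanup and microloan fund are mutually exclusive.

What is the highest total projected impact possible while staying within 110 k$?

546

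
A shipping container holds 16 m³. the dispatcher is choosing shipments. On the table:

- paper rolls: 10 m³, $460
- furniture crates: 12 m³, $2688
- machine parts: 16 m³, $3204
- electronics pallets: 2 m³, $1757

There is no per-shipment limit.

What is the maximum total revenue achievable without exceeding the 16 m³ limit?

14056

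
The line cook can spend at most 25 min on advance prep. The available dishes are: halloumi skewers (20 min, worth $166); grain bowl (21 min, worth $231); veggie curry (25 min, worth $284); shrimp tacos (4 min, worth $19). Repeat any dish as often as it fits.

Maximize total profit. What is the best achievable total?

284

Veggie curry uses 25 of the 25 min and totals 284.
Every other selection either busts 25 min or fails to beat 284.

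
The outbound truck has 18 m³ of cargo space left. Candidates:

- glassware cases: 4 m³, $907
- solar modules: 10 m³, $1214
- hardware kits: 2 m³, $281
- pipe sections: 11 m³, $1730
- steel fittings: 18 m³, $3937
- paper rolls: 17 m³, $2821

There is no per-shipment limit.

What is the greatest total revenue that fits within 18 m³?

3937

Greedy by ratio would take 4×glassware cases + hardware kits: 18 m³ used, total 3909.
Replace 4×glassware cases and hardware kits with steel fittings: the trade gains 28 net, giving 3937 at 18 m³.
That's the maximum — no swap from here does better than 3937.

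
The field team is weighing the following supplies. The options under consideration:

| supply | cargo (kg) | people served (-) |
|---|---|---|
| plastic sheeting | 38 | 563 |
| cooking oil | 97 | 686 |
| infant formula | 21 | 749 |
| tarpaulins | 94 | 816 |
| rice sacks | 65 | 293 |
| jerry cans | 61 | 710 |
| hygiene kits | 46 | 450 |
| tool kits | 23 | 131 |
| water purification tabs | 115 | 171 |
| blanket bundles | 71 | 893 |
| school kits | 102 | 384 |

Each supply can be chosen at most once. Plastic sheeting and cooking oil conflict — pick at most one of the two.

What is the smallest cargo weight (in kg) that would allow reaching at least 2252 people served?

153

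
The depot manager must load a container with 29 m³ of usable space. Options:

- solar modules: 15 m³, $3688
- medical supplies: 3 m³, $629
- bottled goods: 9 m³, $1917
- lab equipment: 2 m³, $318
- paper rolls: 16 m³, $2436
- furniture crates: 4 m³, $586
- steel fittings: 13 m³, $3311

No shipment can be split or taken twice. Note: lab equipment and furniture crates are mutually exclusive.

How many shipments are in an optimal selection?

2

The maximum revenue within 29 m³ is 6999.
solar modules + steel fittings hits 6999 at 28 m³.
All optima have 2 shipments.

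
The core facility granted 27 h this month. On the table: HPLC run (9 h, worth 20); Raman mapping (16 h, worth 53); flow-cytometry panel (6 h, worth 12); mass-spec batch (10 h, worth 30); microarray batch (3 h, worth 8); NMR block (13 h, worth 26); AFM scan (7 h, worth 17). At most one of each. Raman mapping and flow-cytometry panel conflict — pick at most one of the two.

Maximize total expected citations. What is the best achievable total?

83

Raman mapping + mass-spec batch uses 26 of the 27 h and totals 83.
The spare 1 h is too small for any remaining experiment, and no feasible exchange beats 83.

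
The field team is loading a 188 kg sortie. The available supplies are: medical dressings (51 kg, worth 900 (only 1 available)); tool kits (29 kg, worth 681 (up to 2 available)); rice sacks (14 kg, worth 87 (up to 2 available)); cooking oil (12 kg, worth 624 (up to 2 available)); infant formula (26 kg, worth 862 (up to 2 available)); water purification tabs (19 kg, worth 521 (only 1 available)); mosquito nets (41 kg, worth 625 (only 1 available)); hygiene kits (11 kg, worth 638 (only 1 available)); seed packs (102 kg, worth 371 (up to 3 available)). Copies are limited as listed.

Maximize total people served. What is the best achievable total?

5712

Greedy by ratio would take 2×tool kits + rice sacks + 2×cooking oil + 2×infant formula + water purification tabs + hygiene kits: 178 kg used, total 5580.
Replace tool kits and rice sacks with medical dressings: the trade gains 132 net, giving 5712 at 186 kg.
That's the maximum — no swap from here does better than 5712.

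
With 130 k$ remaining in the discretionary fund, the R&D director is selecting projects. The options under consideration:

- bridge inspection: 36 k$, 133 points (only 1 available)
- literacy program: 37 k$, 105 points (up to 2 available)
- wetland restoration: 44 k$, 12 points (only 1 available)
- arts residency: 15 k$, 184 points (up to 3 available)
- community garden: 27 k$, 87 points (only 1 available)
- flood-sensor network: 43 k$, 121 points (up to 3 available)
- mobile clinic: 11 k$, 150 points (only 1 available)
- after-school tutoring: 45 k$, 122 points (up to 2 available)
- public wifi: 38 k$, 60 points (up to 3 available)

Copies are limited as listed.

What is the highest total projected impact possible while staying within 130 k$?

940

Ranking by ratio (projected impact/k$): mobile clinic 13.64, arts residency 12.27, bridge inspection 3.69, community garden 3.22.
Taking the top-ratio projects first gives bridge inspection + 3×arts residency + community garden + mobile clinic for 922 (119 k$).
Replace community garden with literacy program: the trade gains 18 net, giving 940 at 129 k$.
Nothing else within 130 k$ beats 940.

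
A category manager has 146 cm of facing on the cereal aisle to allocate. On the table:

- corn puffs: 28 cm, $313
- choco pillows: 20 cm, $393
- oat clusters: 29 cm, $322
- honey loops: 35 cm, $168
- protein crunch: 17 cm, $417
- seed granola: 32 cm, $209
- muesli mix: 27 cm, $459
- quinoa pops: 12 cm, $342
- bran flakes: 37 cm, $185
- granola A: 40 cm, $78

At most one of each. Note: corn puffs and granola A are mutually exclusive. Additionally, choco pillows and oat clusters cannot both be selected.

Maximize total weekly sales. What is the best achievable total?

2133

Corn puffs + choco pillows + protein crunch + seed granola + muesli mix + quinoa pops uses 136 of the 146 cm and totals 2133.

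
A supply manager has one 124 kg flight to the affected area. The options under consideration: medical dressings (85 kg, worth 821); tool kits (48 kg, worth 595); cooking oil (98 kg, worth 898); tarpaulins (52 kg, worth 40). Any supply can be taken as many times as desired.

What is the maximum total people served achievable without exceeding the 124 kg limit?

1190

Ranking by ratio (people served/kg): tool kits 12.40, medical dressings 9.66, cooking oil 9.16.
Taking 2×tool kits: 96 kg used, 1190 in people served.
No other feasible combination exceeds 1190.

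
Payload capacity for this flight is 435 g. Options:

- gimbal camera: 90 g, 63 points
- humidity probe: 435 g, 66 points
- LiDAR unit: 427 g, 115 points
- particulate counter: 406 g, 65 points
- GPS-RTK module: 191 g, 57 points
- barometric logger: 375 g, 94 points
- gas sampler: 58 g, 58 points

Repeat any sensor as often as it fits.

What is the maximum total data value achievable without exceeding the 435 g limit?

Ranking by ratio (data value/g): gas sampler 1.00, gimbal camera 0.70, GPS-RTK module 0.30.
Best packing: 7×gas sampler — 406 g, 406 total.

406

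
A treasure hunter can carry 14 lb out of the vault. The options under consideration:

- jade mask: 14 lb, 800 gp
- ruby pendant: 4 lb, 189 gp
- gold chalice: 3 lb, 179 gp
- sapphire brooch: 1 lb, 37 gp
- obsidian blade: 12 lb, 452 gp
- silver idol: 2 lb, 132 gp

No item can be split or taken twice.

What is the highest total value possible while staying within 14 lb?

800

Ranking by ratio (value/lb): silver idol 66.00, gold chalice 59.67, jade mask 57.14, ruby pendant 47.25.
A density-first pass picks ruby pendant + gold chalice + sapphire brooch + silver idol — 537 at 10 lb.
But jade mask fits in 14 lb and reaches 800.
The closest alternative, obsidian blade + silver idol, reaches only 584.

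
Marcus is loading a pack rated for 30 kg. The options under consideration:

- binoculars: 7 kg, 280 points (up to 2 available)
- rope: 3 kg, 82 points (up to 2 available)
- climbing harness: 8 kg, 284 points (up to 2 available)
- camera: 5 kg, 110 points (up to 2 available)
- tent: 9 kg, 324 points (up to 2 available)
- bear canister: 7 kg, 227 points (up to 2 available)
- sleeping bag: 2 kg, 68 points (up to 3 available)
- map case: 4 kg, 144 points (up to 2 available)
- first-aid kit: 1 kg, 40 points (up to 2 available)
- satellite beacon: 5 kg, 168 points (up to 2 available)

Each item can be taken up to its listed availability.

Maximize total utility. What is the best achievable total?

1136

By utility per kg: binoculars 40.00, first-aid kit 40.00, tent 36.00, map case 36.00 lead.
Taking the top-ratio items first gives 2×binoculars + tent + map case + 2×first-aid kit for 1108 (29 kg).
Replace tent with climbing harness + sleeping bag: the trade gains 28 net, giving 1136 at 30 kg.
That's the maximum — no swap from here does better than 1136.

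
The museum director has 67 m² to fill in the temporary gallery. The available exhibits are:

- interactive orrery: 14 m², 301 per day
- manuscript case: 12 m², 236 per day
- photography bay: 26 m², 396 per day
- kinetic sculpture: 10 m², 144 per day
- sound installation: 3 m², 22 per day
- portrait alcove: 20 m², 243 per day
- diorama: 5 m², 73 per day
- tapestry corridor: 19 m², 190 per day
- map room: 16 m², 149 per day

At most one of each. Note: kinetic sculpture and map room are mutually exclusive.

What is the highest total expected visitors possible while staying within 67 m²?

1150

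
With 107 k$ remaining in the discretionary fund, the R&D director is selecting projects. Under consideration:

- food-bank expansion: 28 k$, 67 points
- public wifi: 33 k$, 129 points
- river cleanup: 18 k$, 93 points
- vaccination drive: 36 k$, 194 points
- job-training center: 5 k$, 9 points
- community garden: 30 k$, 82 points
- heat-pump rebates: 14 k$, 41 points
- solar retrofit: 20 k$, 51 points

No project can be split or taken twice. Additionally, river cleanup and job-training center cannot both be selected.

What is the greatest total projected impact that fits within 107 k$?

Public wifi + river cleanup + vaccination drive + solar retrofit uses 107 of the 107 k$ and totals 467.
The closest alternative, public wifi + river cleanup + vaccination drive + heat-pump rebates, reaches only 457.

467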